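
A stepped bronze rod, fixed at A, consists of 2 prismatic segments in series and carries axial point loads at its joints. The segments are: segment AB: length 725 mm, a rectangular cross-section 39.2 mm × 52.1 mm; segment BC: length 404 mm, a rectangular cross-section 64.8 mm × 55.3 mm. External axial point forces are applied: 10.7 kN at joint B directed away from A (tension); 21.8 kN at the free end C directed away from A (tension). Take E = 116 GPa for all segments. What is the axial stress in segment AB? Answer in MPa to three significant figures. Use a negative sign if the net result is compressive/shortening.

15.9 MPa

Internal axial forces (sectioning from the free end, tension +): N_BC = 21.8 kN, N_AB = 32.5 kN.
A_AB = 2042 mm².
σ_AB = N_AB/A_AB = 32500/2042 = 15.91 MPa.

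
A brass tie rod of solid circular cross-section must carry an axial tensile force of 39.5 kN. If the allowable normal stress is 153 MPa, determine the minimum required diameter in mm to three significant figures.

18.1 mm

Required area A ≥ P/σ_allow = 39500/153 = 258.2 mm².
For a solid circular section, d ≥ √(4A/π) = 18.13 mm.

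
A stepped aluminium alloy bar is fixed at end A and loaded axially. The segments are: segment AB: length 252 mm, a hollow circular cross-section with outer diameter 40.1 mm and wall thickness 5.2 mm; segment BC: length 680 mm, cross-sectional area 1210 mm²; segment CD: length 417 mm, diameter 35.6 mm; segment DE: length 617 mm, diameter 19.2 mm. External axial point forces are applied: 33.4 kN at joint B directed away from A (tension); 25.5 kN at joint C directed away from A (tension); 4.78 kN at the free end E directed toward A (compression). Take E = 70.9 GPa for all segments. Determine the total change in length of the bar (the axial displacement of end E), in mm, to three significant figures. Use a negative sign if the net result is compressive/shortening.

Internal axial forces (sectioning from the free end, tension +): N_DE = -4.78 kN, N_CD = -4.78 kN, N_BC = 20.72 kN, N_AB = 54.12 kN.
A_AB = 570.1 mm².
A_CD = 995.4 mm².
A_DE = 289.5 mm².
δ_AB = 54120·252/(570.1·70900) = 0.3374 mm
δ_BC = 20720·680/(1210·70900) = 0.1642 mm
δ_CD = -4780·417/(995.4·70900) = -0.02824 mm
δ_DE = -4780·617/(289.5·70900) = -0.1437 mm
δ = Σδ_i = 0.3297 mm.

0.330 mm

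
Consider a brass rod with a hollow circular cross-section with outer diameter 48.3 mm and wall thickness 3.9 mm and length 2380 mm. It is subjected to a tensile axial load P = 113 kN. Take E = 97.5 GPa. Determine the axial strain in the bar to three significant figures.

0.00213

A = 544 mm².
σ = N/A = 207.7 MPa; ε = σ/E = 207.7/97500 = 2.130e-03.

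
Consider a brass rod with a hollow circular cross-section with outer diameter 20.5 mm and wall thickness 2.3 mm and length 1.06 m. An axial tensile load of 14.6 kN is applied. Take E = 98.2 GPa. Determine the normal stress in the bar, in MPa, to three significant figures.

111 MPa

A = 131.5 mm².
σ = N/A = 14600/131.5 = 111 MPa.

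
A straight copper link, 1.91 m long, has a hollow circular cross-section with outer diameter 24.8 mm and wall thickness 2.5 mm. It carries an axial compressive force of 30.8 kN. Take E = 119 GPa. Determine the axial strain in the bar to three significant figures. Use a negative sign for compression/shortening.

A = 175.1 mm².
σ = N/A = -175.9 MPa; ε = σ/E = -175.9/119000 = -1.478e-03.

-0.00148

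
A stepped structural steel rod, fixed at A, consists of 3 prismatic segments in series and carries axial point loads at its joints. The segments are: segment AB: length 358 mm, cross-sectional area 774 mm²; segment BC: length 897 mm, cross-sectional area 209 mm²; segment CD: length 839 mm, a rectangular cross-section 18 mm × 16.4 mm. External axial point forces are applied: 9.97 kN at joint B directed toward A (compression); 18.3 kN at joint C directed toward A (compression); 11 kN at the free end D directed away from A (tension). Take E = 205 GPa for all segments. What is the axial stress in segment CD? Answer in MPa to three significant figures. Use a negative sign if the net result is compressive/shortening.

Internal axial forces (sectioning from the free end, tension +): N_CD = 11 kN, N_BC = -7.3 kN, N_AB = -17.27 kN.
A_CD = 295.2 mm².
σ_CD = N_CD/A_CD = 11000/295.2 = 37.26 MPa.

37.3 MPa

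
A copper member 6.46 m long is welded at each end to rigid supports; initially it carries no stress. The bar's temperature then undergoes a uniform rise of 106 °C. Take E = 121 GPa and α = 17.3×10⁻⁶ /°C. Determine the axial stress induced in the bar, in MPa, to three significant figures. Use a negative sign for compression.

Free thermal expansion αLΔT = 17.3e-6 · 6460 · 106 = 11.85 mm.
The walls impose strain ε = −(11.85)/6460 = -1.8338e-03; σ = Eε = 121000 · -1.8338e-03 = -221.9 MPa.

-222 MPa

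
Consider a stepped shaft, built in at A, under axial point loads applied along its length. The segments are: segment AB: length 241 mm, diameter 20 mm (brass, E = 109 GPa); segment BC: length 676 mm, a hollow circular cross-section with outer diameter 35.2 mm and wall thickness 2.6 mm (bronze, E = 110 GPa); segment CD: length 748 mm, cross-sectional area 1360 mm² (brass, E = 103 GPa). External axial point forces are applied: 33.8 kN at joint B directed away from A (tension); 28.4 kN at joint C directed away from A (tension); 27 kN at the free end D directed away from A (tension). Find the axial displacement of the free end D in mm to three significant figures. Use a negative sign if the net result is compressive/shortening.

2.05 mm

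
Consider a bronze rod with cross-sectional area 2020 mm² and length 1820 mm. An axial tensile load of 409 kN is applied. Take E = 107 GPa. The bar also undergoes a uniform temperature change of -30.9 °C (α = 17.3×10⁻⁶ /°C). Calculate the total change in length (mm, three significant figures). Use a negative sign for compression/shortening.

δ_mech = NL/(AE) = 409000·1820/(2020·107000) = 3.444 mm.
δ_thermal = αLΔT = 17.3e-6·1820·-30.9 = -0.9729 mm.
δ = δ_mech + δ_thermal = 2.471 mm.

2.47 mm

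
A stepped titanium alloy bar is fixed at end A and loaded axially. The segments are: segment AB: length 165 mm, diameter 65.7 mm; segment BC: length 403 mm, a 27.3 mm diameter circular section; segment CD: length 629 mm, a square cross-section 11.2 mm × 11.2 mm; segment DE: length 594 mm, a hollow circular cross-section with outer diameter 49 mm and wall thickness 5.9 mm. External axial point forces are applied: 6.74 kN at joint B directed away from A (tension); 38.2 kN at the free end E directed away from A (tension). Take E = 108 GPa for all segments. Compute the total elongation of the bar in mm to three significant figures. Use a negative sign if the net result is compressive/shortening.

Internal axial forces (sectioning from the free end, tension +): N_DE = 38.2 kN, N_CD = 38.2 kN, N_BC = 38.2 kN, N_AB = 44.94 kN.
A_AB = 3390 mm².
A_BC = 585.3 mm².
A_CD = 125.4 mm².
A_DE = 798.9 mm².
δ_AB = 44940·165/(3390·108000) = 0.02025 mm
δ_BC = 38200·403/(585.3·108000) = 0.2435 mm
δ_CD = 38200·629/(125.4·108000) = 1.774 mm
δ_DE = 38200·594/(798.9·108000) = 0.263 mm
δ = Σδ_i = 2.3 mm.

2.30 mm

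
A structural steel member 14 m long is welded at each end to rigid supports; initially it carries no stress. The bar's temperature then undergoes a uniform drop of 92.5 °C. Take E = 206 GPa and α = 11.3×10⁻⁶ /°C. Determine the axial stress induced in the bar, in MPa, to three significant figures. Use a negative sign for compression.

Free thermal expansion αLΔT = 11.3e-6 · 14000 · -92.5 = -14.63 mm.
The walls impose strain ε = −(-14.63)/14000 = 1.0452e-03; σ = Eε = 206000 · 1.0452e-03 = 215.3 MPa.

215 MPa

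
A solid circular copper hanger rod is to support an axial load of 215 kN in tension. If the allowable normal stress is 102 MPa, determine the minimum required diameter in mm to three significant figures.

Required area A ≥ P/σ_allow = 215000/102 = 2108 mm².
For a solid circular section, d ≥ √(4A/π) = 51.81 mm.

51.8 mm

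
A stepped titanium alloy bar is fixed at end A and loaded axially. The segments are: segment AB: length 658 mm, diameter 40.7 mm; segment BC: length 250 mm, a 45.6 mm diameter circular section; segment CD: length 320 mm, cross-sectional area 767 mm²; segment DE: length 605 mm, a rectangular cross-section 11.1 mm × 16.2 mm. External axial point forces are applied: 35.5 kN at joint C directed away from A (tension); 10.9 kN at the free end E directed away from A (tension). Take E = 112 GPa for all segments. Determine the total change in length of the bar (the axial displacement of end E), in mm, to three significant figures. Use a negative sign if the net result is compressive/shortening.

0.641 mm

Internal axial forces (sectioning from the free end, tension +): N_DE = 10.9 kN, N_CD = 10.9 kN, N_BC = 46.4 kN, N_AB = 46.4 kN.
A_AB = 1301 mm².
A_BC = 1633 mm².
A_DE = 179.8 mm².
δ_AB = 46400·658/(1301·112000) = 0.2095 mm
δ_BC = 46400·250/(1633·112000) = 0.06342 mm
δ_CD = 10900·320/(767·112000) = 0.0406 mm
δ_DE = 10900·605/(179.8·112000) = 0.3274 mm
δ = Σδ_i = 0.641 mm.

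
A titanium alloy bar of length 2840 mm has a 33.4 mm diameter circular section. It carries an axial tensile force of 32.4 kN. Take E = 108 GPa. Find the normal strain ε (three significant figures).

3.42e-04

A = 876.2 mm².
σ = N/A = 36.98 MPa; ε = σ/E = 36.98/108000 = 3.424e-04.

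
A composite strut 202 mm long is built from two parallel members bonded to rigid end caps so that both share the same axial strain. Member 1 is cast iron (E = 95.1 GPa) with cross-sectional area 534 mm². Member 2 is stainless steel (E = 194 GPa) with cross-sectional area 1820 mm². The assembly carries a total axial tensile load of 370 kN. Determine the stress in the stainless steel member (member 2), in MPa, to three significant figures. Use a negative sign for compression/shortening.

Equal strain + equilibrium ⇒ each member carries load in proportion to AE: A₁E₁ = 50780000 N, A₂E₂ = 353100000 N, ΣAE = 403900000 N.
σ₂ = P·E₂/ΣAE = 370000·194000/403900000 = 177.7 MPa.

178 MPa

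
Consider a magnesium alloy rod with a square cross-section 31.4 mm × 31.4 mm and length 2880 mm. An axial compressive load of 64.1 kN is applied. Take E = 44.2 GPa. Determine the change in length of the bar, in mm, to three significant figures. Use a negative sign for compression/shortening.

-4.24 mm

A = 986 mm².
δ_mech = NL/(AE) = -64100·2880/(986·44200) = -4.236 mm.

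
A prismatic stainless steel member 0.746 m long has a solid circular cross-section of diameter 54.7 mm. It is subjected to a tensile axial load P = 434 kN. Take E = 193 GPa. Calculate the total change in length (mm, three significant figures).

A = 2350 mm².
δ_mech = NL/(AE) = 434000·746/(2350·193000) = 0.7138 mm.

0.714 mm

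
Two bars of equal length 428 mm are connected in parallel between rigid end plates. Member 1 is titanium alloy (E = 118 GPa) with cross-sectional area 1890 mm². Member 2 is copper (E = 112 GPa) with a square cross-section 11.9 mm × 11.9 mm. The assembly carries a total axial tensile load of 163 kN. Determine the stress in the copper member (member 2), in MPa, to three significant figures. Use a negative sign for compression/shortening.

A_2 = 141.6 mm².
Equal strain + equilibrium ⇒ each member carries load in proportion to AE: A₁E₁ = 223000000 N, A₂E₂ = 15860000 N, ΣAE = 238900000 N.
σ₂ = P·E₂/ΣAE = 163000·112000/238900000 = 76.42 MPa.

76.4 MPa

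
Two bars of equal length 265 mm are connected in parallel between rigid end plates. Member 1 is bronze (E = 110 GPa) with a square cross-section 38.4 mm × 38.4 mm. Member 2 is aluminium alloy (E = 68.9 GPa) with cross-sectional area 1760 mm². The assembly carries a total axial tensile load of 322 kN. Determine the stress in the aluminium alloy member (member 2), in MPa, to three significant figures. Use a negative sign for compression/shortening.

78.3 MPa

A_1 = 1475 mm².
Equal strain + equilibrium ⇒ each member carries load in proportion to AE: A₁E₁ = 162200000 N, A₂E₂ = 121300000 N, ΣAE = 283500000 N.
σ₂ = P·E₂/ΣAE = 322000·68900/283500000 = 78.27 MPa.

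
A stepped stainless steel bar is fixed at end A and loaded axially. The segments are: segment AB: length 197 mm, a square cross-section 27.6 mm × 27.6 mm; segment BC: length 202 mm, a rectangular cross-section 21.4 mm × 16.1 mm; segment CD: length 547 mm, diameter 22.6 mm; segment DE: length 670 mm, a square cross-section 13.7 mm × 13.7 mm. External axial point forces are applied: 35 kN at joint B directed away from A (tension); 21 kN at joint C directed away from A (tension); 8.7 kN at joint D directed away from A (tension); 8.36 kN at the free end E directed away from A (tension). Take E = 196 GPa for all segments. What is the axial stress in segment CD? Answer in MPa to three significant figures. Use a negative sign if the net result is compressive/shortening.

Internal axial forces (sectioning from the free end, tension +): N_DE = 8.36 kN, N_CD = 17.06 kN, N_BC = 38.06 kN, N_AB = 73.06 kN.
A_CD = 401.1 mm².
σ_CD = N_CD/A_CD = 17060/401.1 = 42.53 MPa.

42.5 MPa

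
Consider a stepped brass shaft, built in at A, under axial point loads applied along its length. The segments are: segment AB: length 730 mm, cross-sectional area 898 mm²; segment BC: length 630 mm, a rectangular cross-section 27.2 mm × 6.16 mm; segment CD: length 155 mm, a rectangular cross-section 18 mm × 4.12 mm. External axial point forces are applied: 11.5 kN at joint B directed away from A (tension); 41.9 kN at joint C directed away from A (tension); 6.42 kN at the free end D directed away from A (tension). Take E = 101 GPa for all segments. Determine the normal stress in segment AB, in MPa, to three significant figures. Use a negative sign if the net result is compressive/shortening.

66.6 MPa

Internal axial forces (sectioning from the free end, tension +): N_CD = 6.42 kN, N_BC = 48.32 kN, N_AB = 59.82 kN.
σ_AB = N_AB/A_AB = 59820/898 = 66.61 MPa.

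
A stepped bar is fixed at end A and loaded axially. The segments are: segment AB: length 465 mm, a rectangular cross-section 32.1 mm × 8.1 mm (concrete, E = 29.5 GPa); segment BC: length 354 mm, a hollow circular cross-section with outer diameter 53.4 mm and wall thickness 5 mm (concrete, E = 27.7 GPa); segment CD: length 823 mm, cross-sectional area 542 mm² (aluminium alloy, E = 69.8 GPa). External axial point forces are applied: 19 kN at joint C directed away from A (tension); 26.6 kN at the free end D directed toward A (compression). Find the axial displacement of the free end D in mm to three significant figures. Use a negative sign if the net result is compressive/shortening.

-1.17 mm

Internal axial forces (sectioning from the free end, tension +): N_CD = -26.6 kN, N_BC = -7.6 kN, N_AB = -7.6 kN.
A_AB = 260 mm².
A_BC = 760.3 mm².
δ_AB = -7600·465/(260·29500) = -0.4607 mm
δ_BC = -7600·354/(760.3·27700) = -0.1278 mm
δ_CD = -26600·823/(542·69800) = -0.5787 mm
δ = Σδ_i = -1.167 mm.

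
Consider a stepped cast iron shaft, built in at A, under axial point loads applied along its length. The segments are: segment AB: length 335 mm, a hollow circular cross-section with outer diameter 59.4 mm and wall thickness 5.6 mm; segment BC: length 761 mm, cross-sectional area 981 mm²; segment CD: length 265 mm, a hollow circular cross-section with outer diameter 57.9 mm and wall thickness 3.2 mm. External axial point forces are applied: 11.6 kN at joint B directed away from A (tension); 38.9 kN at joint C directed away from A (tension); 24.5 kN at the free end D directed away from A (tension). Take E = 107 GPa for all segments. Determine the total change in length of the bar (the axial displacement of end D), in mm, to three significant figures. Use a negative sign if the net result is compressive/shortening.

Internal axial forces (sectioning from the free end, tension +): N_CD = 24.5 kN, N_BC = 63.4 kN, N_AB = 75 kN.
A_AB = 946.5 mm².
A_CD = 549.9 mm².
δ_AB = 75000·335/(946.5·107000) = 0.2481 mm
δ_BC = 63400·761/(981·107000) = 0.4596 mm
δ_CD = 24500·265/(549.9·107000) = 0.1103 mm
δ = Σδ_i = 0.8181 mm.

0.818 mm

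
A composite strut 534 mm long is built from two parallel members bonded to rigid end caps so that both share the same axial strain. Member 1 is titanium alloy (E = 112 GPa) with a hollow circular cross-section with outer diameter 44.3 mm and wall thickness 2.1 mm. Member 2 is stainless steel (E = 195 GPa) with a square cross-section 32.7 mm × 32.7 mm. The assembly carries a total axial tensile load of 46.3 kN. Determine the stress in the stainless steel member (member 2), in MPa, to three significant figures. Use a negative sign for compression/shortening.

37.7 MPa

A_1 = 278.4 mm².
A_2 = 1069 mm².
Equal strain + equilibrium ⇒ each member carries load in proportion to AE: A₁E₁ = 31180000 N, A₂E₂ = 208500000 N, ΣAE = 239700000 N.
σ₂ = P·E₂/ΣAE = 46300·195000/239700000 = 37.67 MPa.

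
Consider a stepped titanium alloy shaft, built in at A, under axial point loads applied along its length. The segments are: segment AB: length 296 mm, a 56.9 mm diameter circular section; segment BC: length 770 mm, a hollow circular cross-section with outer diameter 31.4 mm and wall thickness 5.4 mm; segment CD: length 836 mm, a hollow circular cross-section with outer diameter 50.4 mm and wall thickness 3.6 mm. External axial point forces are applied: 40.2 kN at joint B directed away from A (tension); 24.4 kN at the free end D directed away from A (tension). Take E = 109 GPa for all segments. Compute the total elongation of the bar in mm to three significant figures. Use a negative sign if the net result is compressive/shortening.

Internal axial forces (sectioning from the free end, tension +): N_CD = 24.4 kN, N_BC = 24.4 kN, N_AB = 64.6 kN.
A_AB = 2543 mm².
A_BC = 441.1 mm².
A_CD = 529.3 mm².
δ_AB = 64600·296/(2543·109000) = 0.06899 mm
δ_BC = 24400·770/(441.1·109000) = 0.3908 mm
δ_CD = 24400·836/(529.3·109000) = 0.3536 mm
δ = Σδ_i = 0.8133 mm.

0.813 mm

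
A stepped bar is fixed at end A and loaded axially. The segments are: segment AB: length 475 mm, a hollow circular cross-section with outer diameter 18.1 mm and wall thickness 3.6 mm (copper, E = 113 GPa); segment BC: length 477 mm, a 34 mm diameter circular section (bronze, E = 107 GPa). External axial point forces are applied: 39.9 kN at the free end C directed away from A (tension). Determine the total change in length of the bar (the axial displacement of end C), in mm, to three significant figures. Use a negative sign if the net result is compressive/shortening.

1.22 mm

Internal axial forces (sectioning from the free end, tension +): N_BC = 39.9 kN, N_AB = 39.9 kN.
A_AB = 164 mm².
A_BC = 907.9 mm².
δ_AB = 39900·475/(164·113000) = 1.023 mm
δ_BC = 39900·477/(907.9·107000) = 0.1959 mm
δ = Σδ_i = 1.219 mm.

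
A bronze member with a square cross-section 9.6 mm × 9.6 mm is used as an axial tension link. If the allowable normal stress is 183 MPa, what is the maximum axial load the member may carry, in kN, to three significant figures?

A = 92.16 mm².
P_max = σ_allow · A = 183 · 92.16 = 16870 N = 16.87 kN.

16.9 kN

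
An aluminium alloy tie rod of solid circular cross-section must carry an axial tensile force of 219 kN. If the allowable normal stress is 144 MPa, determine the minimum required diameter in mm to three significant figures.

44.0 mm

Required area A ≥ P/σ_allow = 219000/144 = 1521 mm².
For a solid circular section, d ≥ √(4A/π) = 44 mm.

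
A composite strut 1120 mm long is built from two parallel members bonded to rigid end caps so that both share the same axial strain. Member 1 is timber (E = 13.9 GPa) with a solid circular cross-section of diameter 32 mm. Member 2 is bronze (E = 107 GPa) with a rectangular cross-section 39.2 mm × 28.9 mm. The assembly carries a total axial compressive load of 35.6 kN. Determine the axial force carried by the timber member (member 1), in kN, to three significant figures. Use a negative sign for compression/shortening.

-3.01 kN

A_1 = 804.2 mm².
A_2 = 1133 mm².
Equal strain + equilibrium ⇒ each member carries load in proportion to AE: A₁E₁ = 11180000 N, A₂E₂ = 121200000 N, ΣAE = 132400000 N.
F₁ = P·A₁E₁/ΣAE = -35600·11180000/132400000 = -3006 N.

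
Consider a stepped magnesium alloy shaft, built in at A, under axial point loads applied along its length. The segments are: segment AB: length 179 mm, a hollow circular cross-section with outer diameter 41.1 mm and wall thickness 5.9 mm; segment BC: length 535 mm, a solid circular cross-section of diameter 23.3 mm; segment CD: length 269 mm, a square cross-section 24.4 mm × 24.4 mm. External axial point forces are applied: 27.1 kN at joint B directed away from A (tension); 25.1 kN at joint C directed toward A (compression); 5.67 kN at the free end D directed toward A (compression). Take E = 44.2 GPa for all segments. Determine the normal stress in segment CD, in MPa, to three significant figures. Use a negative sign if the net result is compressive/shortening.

Internal axial forces (sectioning from the free end, tension +): N_CD = -5.67 kN, N_BC = -30.77 kN, N_AB = -3.67 kN.
A_CD = 595.4 mm².
σ_CD = N_CD/A_CD = -5670/595.4 = -9.524 MPa.

-9.52 MPa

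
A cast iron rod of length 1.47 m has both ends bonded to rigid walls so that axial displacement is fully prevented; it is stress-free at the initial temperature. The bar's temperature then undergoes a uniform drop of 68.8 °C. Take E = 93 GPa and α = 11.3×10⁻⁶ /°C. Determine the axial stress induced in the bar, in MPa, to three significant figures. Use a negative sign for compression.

Free thermal expansion αLΔT = 11.3e-6 · 1470 · -68.8 = -1.143 mm.
The walls impose strain ε = −(-1.143)/1470 = 7.7744e-04; σ = Eε = 93000 · 7.7744e-04 = 72.3 MPa.

72.3 MPa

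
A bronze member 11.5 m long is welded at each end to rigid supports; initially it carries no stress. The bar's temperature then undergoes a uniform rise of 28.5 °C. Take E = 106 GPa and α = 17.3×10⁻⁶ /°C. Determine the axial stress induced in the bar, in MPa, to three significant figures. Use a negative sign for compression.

Free thermal expansion αLΔT = 17.3e-6 · 11500 · 28.5 = 5.67 mm.
The walls impose strain ε = −(5.67)/11500 = -4.9305e-04; σ = Eε = 106000 · -4.9305e-04 = -52.26 MPa.

-52.3 MPa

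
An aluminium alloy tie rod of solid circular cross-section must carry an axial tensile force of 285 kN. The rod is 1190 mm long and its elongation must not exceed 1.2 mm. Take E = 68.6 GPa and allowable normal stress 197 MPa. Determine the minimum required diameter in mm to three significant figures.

Required area A ≥ P/σ_allow = 285000/197 = 1447 mm².
For a solid circular section, d ≥ √(4A/π) = 42.92 mm.
Elongation limit: A ≥ PL/(Eδ_allow) = 285000·1190/(68600·1.2) = 4120 mm² ⇒ d ≥ 72.43 mm.
The elongation limit governs.

72.4 mm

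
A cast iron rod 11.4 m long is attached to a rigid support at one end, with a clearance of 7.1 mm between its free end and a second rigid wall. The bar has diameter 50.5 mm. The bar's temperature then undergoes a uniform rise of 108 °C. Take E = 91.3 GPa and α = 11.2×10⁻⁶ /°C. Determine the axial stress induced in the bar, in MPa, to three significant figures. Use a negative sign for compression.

-53.6 MPa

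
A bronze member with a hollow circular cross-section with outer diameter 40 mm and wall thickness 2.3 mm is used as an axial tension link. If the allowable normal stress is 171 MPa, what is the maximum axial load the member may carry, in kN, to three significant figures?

46.6 kN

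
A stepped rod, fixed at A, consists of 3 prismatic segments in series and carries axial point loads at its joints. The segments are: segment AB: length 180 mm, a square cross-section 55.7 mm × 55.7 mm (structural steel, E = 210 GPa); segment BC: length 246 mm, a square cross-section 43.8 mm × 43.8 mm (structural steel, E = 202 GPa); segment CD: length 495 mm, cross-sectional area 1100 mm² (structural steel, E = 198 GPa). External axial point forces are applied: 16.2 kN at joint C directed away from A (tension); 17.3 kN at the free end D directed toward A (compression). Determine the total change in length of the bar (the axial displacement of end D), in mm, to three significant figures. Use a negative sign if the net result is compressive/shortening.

-0.0403 mm

Internal axial forces (sectioning from the free end, tension +): N_CD = -17.3 kN, N_BC = -1.1 kN, N_AB = -1.1 kN.
A_AB = 3102 mm².
A_BC = 1918 mm².
δ_AB = -1100·180/(3102·210000) = -0.0003039 mm
δ_BC = -1100·246/(1918·202000) = -0.0006983 mm
δ_CD = -17300·495/(1100·198000) = -0.03932 mm
δ = Σδ_i = -0.04032 mm.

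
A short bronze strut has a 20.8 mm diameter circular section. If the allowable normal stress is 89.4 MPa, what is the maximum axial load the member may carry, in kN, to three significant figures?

30.4 kN

A = 339.8 mm².
P_max = σ_allow · A = 89.4 · 339.8 = 30380 N = 30.38 kN.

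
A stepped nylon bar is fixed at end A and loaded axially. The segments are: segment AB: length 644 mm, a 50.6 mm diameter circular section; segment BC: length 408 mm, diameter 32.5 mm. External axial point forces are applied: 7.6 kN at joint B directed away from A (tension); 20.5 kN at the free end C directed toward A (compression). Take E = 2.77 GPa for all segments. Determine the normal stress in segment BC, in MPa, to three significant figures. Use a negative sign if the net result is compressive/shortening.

Internal axial forces (sectioning from the free end, tension +): N_BC = -20.5 kN, N_AB = -12.9 kN.
A_BC = 829.6 mm².
σ_BC = N_BC/A_BC = -20500/829.6 = -24.71 MPa.

-24.7 MPa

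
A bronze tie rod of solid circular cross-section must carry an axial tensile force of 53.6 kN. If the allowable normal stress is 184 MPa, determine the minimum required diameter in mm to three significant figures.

19.3 mm

Required area A ≥ P/σ_allow = 53600/184 = 291.3 mm².
For a solid circular section, d ≥ √(4A/π) = 19.26 mm.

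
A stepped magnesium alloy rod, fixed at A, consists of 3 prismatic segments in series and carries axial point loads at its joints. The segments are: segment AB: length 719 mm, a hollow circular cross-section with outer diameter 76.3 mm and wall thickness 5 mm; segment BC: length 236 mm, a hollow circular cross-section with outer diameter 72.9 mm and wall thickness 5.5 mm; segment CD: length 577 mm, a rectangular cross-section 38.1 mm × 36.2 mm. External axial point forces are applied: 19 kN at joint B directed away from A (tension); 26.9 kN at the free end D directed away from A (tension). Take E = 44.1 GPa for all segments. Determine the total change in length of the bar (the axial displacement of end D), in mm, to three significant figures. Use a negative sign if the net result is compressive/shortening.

1.05 mm

Internal axial forces (sectioning from the free end, tension +): N_CD = 26.9 kN, N_BC = 26.9 kN, N_AB = 45.9 kN.
A_AB = 1120 mm².
A_BC = 1165 mm².
A_CD = 1379 mm².
δ_AB = 45900·719/(1120·44100) = 0.6682 mm
δ_BC = 26900·236/(1165·44100) = 0.1236 mm
δ_CD = 26900·577/(1379·44100) = 0.2552 mm
δ = Σδ_i = 1.047 mm.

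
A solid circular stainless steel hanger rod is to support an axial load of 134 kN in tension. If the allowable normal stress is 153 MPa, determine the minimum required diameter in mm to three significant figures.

33.4 mm

Required area A ≥ P/σ_allow = 134000/153 = 875.8 mm².
For a solid circular section, d ≥ √(4A/π) = 33.39 mm.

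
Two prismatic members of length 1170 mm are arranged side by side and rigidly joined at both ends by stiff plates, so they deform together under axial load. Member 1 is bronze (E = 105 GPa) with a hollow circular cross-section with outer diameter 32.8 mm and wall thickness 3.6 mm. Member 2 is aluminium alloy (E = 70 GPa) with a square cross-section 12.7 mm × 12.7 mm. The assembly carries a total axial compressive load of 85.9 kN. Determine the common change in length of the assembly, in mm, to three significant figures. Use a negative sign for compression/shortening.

-2.19 mm

A_1 = 330.2 mm².
A_2 = 161.3 mm².
Equal strain + equilibrium ⇒ each member carries load in proportion to AE: A₁E₁ = 34680000 N, A₂E₂ = 11290000 N, ΣAE = 45970000 N.
δ = PL/ΣAE = -85900·1170/45970000 = -2.186 mm.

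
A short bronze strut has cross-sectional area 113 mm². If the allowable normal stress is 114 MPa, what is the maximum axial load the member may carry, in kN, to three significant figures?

P_max = σ_allow · A = 114 · 113 = 12880 N = 12.88 kN.

12.9 kN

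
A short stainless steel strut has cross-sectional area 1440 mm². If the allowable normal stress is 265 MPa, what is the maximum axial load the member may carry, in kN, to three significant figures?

P_max = σ_allow · A = 265 · 1440 = 381600 N = 381.6 kN.

382 kN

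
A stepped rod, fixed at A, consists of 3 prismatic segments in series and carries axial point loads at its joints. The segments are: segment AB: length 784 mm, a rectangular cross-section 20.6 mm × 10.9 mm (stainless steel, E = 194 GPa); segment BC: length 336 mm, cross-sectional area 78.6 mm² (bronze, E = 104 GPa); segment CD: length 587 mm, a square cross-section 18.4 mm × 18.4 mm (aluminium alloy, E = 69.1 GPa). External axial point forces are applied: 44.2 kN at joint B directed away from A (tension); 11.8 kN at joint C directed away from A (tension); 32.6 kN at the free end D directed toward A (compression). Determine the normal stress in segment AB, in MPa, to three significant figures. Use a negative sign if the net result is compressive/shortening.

Internal axial forces (sectioning from the free end, tension +): N_CD = -32.6 kN, N_BC = -20.8 kN, N_AB = 23.4 kN.
A_AB = 224.5 mm².
σ_AB = N_AB/A_AB = 23400/224.5 = 104.2 MPa.

104 MPa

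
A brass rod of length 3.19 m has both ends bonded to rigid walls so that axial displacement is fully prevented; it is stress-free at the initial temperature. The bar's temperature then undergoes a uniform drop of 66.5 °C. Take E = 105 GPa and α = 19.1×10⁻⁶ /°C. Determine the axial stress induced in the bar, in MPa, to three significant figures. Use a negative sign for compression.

133 MPa

Free thermal expansion αLΔT = 19.1e-6 · 3190 · -66.5 = -4.052 mm.
The walls impose strain ε = −(-4.052)/3190 = 1.2702e-03; σ = Eε = 105000 · 1.2702e-03 = 133.4 MPa.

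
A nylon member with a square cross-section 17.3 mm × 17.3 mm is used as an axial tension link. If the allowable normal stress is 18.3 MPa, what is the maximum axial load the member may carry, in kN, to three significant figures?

5.48 kN

A = 299.3 mm².
P_max = σ_allow · A = 18.3 · 299.3 = 5477 N = 5.477 kN.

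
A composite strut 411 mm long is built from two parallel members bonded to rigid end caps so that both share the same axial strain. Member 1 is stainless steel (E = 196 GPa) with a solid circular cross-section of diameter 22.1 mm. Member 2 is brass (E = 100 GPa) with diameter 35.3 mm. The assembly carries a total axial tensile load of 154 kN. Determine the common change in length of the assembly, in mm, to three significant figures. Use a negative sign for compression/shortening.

0.366 mm

A_1 = 383.6 mm².
A_2 = 978.7 mm².
Equal strain + equilibrium ⇒ each member carries load in proportion to AE: A₁E₁ = 75180000 N, A₂E₂ = 97870000 N, ΣAE = 173100000 N.
δ = PL/ΣAE = 154000·411/173100000 = 0.3658 mm.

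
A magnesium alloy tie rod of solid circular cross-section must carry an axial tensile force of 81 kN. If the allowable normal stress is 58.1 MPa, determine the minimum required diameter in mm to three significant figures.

Required area A ≥ P/σ_allow = 81000/58.1 = 1394 mm².
For a solid circular section, d ≥ √(4A/π) = 42.13 mm.

42.1 mm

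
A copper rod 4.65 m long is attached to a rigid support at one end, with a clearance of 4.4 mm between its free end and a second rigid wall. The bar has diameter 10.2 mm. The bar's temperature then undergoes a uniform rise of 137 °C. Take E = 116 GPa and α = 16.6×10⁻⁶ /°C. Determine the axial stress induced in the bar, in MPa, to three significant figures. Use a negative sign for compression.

-154 MPa

Free thermal expansion αLΔT = 16.6e-6 · 4650 · 137 = 10.58 mm.
The walls engage after the gap closes; constrained expansion = 10.58 − 4.4 = 6.175 mm.
The walls impose strain ε = −(6.175)/4650 = -1.3280e-03; σ = Eε = 116000 · -1.3280e-03 = -154 MPa.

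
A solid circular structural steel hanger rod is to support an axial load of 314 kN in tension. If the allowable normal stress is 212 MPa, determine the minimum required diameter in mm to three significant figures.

43.4 mm

Required area A ≥ P/σ_allow = 314000/212 = 1481 mm².
For a solid circular section, d ≥ √(4A/π) = 43.43 mm.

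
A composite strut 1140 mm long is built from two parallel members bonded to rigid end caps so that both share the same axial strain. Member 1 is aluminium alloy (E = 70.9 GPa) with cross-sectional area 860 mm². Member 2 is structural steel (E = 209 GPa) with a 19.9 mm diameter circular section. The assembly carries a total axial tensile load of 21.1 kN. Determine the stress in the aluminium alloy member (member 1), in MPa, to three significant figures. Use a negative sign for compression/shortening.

11.9 MPa

A_2 = 311 mm².
Equal strain + equilibrium ⇒ each member carries load in proportion to AE: A₁E₁ = 60970000 N, A₂E₂ = 65000000 N, ΣAE = 126000000 N.
σ₁ = P·E₁/ΣAE = 21100·70900/126000000 = 11.87 MPa.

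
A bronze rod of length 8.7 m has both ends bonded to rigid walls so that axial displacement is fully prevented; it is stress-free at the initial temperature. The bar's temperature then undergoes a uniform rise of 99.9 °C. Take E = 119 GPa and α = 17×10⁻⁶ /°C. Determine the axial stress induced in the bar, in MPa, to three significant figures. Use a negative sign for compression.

-202 MPa

Free thermal expansion αLΔT = 17e-6 · 8700 · 99.9 = 14.78 mm.
The walls impose strain ε = −(14.78)/8700 = -1.6983e-03; σ = Eε = 119000 · -1.6983e-03 = -202.1 MPa.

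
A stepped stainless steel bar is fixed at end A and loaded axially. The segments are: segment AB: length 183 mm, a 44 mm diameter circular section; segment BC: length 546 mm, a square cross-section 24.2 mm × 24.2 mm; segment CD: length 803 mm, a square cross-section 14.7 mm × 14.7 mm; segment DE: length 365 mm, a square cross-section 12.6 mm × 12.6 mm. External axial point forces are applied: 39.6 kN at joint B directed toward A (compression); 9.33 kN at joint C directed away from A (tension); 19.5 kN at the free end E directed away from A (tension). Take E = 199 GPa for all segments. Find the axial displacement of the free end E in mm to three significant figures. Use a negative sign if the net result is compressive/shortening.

0.718 mm

Internal axial forces (sectioning from the free end, tension +): N_DE = 19.5 kN, N_CD = 19.5 kN, N_BC = 28.83 kN, N_AB = -10.77 kN.
A_AB = 1521 mm².
A_BC = 585.6 mm².
A_CD = 216.1 mm².
A_DE = 158.8 mm².
δ_AB = -10770·183/(1521·199000) = -0.006514 mm
δ_BC = 28830·546/(585.6·199000) = 0.1351 mm
δ_CD = 19500·803/(216.1·199000) = 0.3641 mm
δ_DE = 19500·365/(158.8·199000) = 0.2253 mm
δ = Σδ_i = 0.718 mm.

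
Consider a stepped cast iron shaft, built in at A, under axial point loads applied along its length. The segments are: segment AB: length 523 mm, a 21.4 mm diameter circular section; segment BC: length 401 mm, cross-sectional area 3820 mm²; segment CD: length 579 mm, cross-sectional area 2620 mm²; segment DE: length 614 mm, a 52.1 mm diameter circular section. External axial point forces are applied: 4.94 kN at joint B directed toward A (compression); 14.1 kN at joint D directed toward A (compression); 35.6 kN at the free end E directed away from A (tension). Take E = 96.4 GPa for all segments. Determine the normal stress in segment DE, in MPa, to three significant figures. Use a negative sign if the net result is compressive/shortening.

16.7 MPa

Internal axial forces (sectioning from the free end, tension +): N_DE = 35.6 kN, N_CD = 21.5 kN, N_BC = 21.5 kN, N_AB = 16.56 kN.
A_DE = 2132 mm².
σ_DE = N_DE/A_DE = 35600/2132 = 16.7 MPa.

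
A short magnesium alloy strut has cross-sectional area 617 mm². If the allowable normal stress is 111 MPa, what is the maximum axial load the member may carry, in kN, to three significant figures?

68.5 kN

P_max = σ_allow · A = 111 · 617 = 68490 N = 68.49 kN.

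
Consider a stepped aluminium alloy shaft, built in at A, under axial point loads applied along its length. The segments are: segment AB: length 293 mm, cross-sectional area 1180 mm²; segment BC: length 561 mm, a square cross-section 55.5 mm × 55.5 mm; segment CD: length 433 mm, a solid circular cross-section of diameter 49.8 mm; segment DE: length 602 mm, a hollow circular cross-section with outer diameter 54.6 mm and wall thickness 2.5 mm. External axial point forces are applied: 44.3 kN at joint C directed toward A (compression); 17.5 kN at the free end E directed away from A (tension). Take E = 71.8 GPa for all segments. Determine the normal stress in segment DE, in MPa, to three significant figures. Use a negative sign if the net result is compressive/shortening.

42.8 MPa

Internal axial forces (sectioning from the free end, tension +): N_DE = 17.5 kN, N_CD = 17.5 kN, N_BC = -26.8 kN, N_AB = -26.8 kN.
A_DE = 409.2 mm².
σ_DE = N_DE/A_DE = 17500/409.2 = 42.77 MPa.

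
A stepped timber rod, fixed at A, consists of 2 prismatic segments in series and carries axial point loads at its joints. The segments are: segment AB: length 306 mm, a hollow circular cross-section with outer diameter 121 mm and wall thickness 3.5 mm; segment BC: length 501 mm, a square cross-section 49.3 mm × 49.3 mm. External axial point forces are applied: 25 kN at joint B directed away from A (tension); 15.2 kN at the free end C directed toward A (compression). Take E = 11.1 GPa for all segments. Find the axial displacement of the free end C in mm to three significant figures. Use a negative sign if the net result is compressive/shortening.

-0.0732 mm

Internal axial forces (sectioning from the free end, tension +): N_BC = -15.2 kN, N_AB = 9.8 kN.
A_AB = 1292 mm².
A_BC = 2430 mm².
δ_AB = 9800·306/(1292·11100) = 0.2091 mm
δ_BC = -15200·501/(2430·11100) = -0.2823 mm
δ = Σδ_i = -0.07316 mm.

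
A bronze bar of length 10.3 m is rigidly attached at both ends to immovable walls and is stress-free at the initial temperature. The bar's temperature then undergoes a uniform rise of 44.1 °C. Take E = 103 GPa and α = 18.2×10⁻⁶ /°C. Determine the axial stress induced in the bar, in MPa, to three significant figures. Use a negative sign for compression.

Free thermal expansion αLΔT = 18.2e-6 · 10300 · 44.1 = 8.267 mm.
The walls impose strain ε = −(8.267)/10300 = -8.0262e-04; σ = Eε = 103000 · -8.0262e-04 = -82.67 MPa.

-82.7 MPa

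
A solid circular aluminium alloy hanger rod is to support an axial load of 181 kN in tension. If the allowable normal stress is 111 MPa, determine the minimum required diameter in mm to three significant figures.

45.6 mm

Required area A ≥ P/σ_allow = 181000/111 = 1631 mm².
For a solid circular section, d ≥ √(4A/π) = 45.57 mm.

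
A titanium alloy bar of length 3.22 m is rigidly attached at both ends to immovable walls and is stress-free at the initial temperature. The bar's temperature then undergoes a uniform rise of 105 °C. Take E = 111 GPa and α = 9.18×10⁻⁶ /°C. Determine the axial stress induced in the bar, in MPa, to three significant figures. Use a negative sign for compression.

Free thermal expansion αLΔT = 9.18e-6 · 3220 · 105 = 3.104 mm.
The walls impose strain ε = −(3.104)/3220 = -9.6390e-04; σ = Eε = 111000 · -9.6390e-04 = -107 MPa.

-107 MPa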